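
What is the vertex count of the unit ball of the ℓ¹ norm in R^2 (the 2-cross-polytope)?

Number of vertices = 2n = 4.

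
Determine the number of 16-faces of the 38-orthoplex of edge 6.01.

f_16(38-orthoplex) = 2^17 · (38 choose 17) = 3772402025103360.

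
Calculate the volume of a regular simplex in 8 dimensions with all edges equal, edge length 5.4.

V_8 = √(9) · 5.4^8 / (8! · 2^(8/2)) ≈ 3.36226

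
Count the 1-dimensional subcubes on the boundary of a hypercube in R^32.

f_1(32-cube) = (32 choose 1) · 2^31 = 68719476736.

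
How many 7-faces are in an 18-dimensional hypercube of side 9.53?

Number of 7-faces = C(18,7) · 2^(18-7) = 31824 · 2048 = 65175552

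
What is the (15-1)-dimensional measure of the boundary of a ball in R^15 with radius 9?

S_15(9) = 2·π^(15/2)·(9)^14 / Γ(15/2) = 216905884017408·π^7/5005 ≈ 1.30893e+14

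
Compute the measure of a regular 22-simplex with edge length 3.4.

For a regular n-simplex with edge a, V = (a^n / n!)·√((n+1)/2^n). With a=3.4, n=22: V ≈ 1.02637e-12.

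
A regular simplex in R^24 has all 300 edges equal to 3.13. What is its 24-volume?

V = (3.13^24 / 24!) · √((24+1) / 2^24) ≈ 1.53804e-15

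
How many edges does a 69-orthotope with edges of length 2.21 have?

An n-cube has n·2^(n-1) edges. With n = 69: 69·295147905179352825856 = 20365205457375344984064.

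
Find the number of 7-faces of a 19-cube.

f_7(19-cube) = (19 choose 7) · 2^12 = 206389248.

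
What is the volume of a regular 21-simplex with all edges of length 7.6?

V_21 = √(22) · 7.6^21 / (21! · 2^(21/2)) ≈ 0.000199131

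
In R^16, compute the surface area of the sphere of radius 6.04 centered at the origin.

S = n·V_n(r)/r = 16·V_16(6.04)/6.04 (volume-to-surface relation), giving 1.95593e+12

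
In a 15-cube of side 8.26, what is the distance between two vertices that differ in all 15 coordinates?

d = √(8.26² + 8.26² + ... + 8.26²) [15 terms] = √(15·8.26²) = 8.26√15 ≈ 31.9908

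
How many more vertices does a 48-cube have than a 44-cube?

The 48-cube has 2^48 = 281474976710656 vertices. The 44-cube has 2^44 = 17592186044416 vertices. Difference: 281474976710656 - 17592186044416 = 263882790666240.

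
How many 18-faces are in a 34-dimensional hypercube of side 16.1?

f_18(34-cube) = (34 choose 18) · 2^16 = 144438816276480.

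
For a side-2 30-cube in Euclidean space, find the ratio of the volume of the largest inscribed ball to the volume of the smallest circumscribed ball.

The radii are 2/2 and 2√30/2, so the volume ratio is (1/√30)^30 = 30^{-30/2} ≈ 6.96917e-23.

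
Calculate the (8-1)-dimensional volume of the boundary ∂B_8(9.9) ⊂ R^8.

The surface area of an n-ball is 2π^(n/2) r^(n-1) / Γ(n/2). For n=8, r=9.9: 3.02639e+08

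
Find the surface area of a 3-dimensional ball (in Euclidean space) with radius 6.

S = n·V_n(r)/r = 3·V_3(6)/6 (volume-to-surface relation), giving 4πr² = 4π·(6)² ≈ 452.389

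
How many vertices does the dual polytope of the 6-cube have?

The vertices are ±e_1, ..., ±e_6, so there are 2·6 = 12.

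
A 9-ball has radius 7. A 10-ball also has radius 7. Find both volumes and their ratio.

V_9(7) ≈ 1.33107e+08. V_10(7) ≈ 7.20358e+08. Ratio V_9/V_10 ≈ 0.1848.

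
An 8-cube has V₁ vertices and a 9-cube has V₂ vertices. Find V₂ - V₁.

V₁ = 2^8 = 256. V₂ = 2^9 = 512. V₂ - V₁ = 256.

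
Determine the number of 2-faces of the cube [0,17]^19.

Number of 2-faces = C(19,2) · 2^(19-2) = 171 · 131072 = 22413312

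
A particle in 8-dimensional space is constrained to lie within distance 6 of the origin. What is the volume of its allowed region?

V = 69984·π^4 ≈ 6.81708e+06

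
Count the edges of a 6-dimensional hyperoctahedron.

Each 1-face is the convex hull of 2 vertices, one chosen as ±e_i from each of 2 distinct axes: 2^2·C(6,2) = 60.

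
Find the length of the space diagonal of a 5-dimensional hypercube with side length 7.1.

The space diagonal of an n-cube of side s is s√n. Here 7.1·√5 ≈ 15.8761.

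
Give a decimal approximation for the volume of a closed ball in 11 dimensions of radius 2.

The n-ball volume is π^(n/2)·r^n/Γ(n/2+1). With n=11, r=2: V = 131072·π^5/10395 ≈ 3858.64.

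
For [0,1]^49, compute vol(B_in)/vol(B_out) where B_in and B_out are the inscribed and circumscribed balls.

Volume scales as r^n, and r_in/r_out = 1/√49, giving (1/√49)^49 ≈ 3.89221e-42.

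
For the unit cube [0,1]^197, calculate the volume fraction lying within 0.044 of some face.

Shell fraction = 1 - (1-0.088)^197 ≈ 0.9999999868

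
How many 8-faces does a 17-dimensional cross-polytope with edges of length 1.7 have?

An n-cross-polytope has 2^(k+1)·C(n,k+1) k-faces. Here 2^9·C(17,9) = 512·24310 = 12446720.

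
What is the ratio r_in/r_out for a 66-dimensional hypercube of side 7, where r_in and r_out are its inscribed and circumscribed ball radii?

Ratio = (s/2)/(s√66/2) = 66^(-1/2) ≈ 0.123091.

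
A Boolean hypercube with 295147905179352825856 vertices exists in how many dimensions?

The n-cube has 2^n vertices, and 295147905179352825856 = 2^68, so n = 68.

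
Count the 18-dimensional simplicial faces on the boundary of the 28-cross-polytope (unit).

Number of 18-faces = 2^(18+1) · C(28,18+1) = 524288 · 6906900 = 3621204787200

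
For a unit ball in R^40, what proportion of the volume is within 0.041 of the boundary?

Shell fraction = 1 - (1-0.041)^40 ≈ 0.812611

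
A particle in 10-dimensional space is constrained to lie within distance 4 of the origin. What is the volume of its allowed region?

Volume = π^{10/2}·(4)^10/Γ(6) = 131072·π^5/15 ≈ 2.67404e+06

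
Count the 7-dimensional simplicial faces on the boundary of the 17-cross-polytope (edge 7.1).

Each 7-face is the convex hull of 8 vertices, one chosen as ±e_i from each of 8 distinct axes: 2^8·C(17,8) = 6223360.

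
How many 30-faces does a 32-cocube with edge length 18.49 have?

Each 30-face is the convex hull of 31 vertices, one chosen as ±e_i from each of 31 distinct axes: 2^31·C(32,31) = 68719476736.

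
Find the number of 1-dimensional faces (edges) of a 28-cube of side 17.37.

An n-cube has n·2^(n-1) edges. With n = 28: 28·134217728 = 3758096384.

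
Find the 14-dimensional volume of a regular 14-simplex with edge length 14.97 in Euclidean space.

Volume = 14.97^14 · √(15/2^14) / 14! ≈ 9852.18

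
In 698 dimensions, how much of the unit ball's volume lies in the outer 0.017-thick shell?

1 - (1-0.017)^698 ≈ 0.999994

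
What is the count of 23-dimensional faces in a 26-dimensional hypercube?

Choose 23 of 26 axes to span the face (C(26,23) = 2600 ways), then fix each of the remaining 3 coordinates at one of its two extreme values (2^3 = 8 ways): 2600·8 = 20800.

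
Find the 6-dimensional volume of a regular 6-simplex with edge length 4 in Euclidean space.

For a regular n-simplex with edge a, V = (a^n / n!)·√((n+1)/2^n). With a=4, n=6: V ≈ 1.88142.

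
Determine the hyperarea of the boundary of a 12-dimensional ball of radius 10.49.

S = n·V_n(r)/r = 12·V_12(10.49)/10.49 (volume-to-surface relation), giving 2.71193e+12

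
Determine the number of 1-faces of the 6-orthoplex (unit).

Number of 1-faces = 2^(1+1) · C(6,1+1) = 4 · 15 = 60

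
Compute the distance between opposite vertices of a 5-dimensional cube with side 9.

The space diagonal of an n-cube of side s is s√n. Here 9·√5 ≈ 20.1246.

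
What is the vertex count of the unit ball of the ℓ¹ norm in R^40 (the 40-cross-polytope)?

An n-cross-polytope has 2n vertices; here n = 40, giving 80.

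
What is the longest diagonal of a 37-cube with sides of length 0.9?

The space diagonal of an n-cube of side s is s√n. Here 0.9·√37 ≈ 5.47449.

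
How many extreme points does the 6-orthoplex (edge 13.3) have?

The 6-dimensional cross-polytope has 2n = 2·6 = 12 vertices.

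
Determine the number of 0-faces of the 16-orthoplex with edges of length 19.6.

Each 0-face is the convex hull of 1 vertex, one chosen as ±e_i from each of 1 distinct axis: 2^1·C(16,1) = 32.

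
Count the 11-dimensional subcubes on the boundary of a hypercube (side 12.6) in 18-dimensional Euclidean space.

Number of 11-faces = C(18,11) · 2^(18-11) = 31824 · 128 = 4073472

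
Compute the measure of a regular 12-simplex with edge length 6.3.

V_12 = √(13) · 6.3^12 / (12! · 2^(12/2)) ≈ 0.459771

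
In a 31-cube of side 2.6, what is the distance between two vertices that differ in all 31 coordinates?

The space diagonal of an n-cube of side s is s√n. Here 2.6·√31 ≈ 14.4762.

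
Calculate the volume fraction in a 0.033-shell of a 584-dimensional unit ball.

1 - (1-0.033)^584 ≈ 0.9999999969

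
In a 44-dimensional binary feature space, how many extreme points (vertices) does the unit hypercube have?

The 44-cube has 2^44 = 17592186044416 vertices.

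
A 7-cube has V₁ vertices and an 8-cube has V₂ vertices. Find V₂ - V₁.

V₁ = 2^7 = 128. V₂ = 2^8 = 256. V₂ - V₁ = 128.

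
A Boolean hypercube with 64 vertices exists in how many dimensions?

n = log_2(64) = 6.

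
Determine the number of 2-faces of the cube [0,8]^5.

Choose 2 of 5 axes to span the face (C(5,2) = 10 ways), then fix each of the remaining 3 coordinates at one of its two extreme values (2^3 = 8 ways): 10·8 = 80.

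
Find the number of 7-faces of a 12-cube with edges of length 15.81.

An n-cube has C(n,k)·2^(n-k) k-faces. Here C(12,7)·2^5 = 792·32 = 25344.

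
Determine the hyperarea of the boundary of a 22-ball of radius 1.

|∂B_22(1)| = π^11/1814400 ≈ 0.162149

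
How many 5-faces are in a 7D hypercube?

f_5(7-cube) = (7 choose 5) · 2^2 = 84.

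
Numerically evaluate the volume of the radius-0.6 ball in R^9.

The n-ball volume is π^(n/2)·r^n/Γ(n/2+1). With n=9, r=0.6: V ≈ 0.0332414.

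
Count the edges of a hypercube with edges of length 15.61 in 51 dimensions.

An n-cube has n·2^(n-1) edges. With n = 51: 51·1125899906842624 = 57420895248973824.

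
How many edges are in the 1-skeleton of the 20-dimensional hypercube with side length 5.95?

Number of 1-faces = C(20,1)·2^(20-1) = 20·524288 = 10485760.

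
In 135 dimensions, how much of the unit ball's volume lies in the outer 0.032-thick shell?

Shell fraction = 1 - (1-0.032)^135 ≈ 0.987607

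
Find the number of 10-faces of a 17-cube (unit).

Choose 10 of 17 axes to span the face (C(17,10) = 19448 ways), then fix each of the remaining 7 coordinates at one of its two extreme values (2^7 = 128 ways): 19448·128 = 2489344.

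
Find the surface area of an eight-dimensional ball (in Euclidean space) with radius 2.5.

S = n·V_n(r)/r = 8·V_8(2.5)/2.5 (volume-to-surface relation), giving 78125·π^4/384 ≈ 19817.9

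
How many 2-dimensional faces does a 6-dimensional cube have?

An n-cube has C(n,k)·2^(n-k) k-faces. Here C(6,2)·2^4 = 15·16 = 240.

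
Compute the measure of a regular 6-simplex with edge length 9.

Volume = 9^6 · √(7/2^6) / 6! ≈ 244.108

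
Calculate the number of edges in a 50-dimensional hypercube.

The 50-cube has n·2^(n-1) = 50·2^49 = 50·562949953421312 = 28147497671065600 edges.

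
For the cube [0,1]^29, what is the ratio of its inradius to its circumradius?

For an n-cube of any side s, the inradius is s/2 and the circumradius is s√n/2, so the ratio is 1/√29 ≈ 0.185695.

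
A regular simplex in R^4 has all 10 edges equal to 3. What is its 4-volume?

V_4 = √(5) · 3^4 / (4! · 2^(4/2)) ≈ 1.88668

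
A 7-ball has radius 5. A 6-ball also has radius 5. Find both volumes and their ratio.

V_7(5) ≈ 369122. V_6(5) ≈ 80745.5. Ratio V_7/V_6 ≈ 4.571.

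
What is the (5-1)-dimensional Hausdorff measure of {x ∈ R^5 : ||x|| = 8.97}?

|∂B_5(8.97)| ≈ 170388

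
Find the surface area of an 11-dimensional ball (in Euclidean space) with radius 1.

S = n·V_n(r)/r = 11·V_11(1)/1 (volume-to-surface relation), giving 64·π^5/945 ≈ 20.7251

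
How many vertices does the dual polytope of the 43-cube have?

Number of vertices = 2n = 86.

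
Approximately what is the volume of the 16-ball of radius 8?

V_16(8) = π^(16/2) · (8)^16 / Γ(16/2 + 1) = 2199023255552·π^8/315 ≈ 6.62397e+13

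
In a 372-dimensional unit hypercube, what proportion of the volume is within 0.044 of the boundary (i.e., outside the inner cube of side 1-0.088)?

1 - (1 - 2·0.044)^372 = 1 - 0.912^372 ≈ 1 - 1.312e-15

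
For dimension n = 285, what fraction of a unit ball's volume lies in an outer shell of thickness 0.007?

1 - (1-0.007)^285 ≈ 0.864937 ≈ 86.49%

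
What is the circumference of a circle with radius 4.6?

S = n·V_n(r)/r = 2·V_2(4.6)/4.6 (volume-to-surface relation), giving 2πr = 2π·4.6 ≈ 28.9027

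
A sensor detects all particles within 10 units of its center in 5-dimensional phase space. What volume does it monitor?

V_5(10) = π^(5/2) · (10)^5 / Γ(5/2 + 1) = 160000·π^2/3 ≈ 526379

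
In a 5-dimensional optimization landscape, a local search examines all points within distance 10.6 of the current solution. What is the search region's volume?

V_5(10.6) = π^(5/2) · (10.6)^5 / Γ(5/2 + 1) ≈ 704414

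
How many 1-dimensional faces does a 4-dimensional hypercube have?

Choose 1 of 4 axes to span the face (C(4,1) = 4 ways), then fix each of the remaining 3 coordinates at one of its two extreme values (2^3 = 8 ways): 4·8 = 32.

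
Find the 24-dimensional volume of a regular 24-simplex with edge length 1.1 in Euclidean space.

V = (1.1^24 / 24!) · √((24+1) / 2^24) ≈ 1.93789e-26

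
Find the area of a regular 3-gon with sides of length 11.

Area = (√3/4) · 11² = 52.3945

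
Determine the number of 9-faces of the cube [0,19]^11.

Number of 9-faces = C(11,9) · 2^(11-9) = 55 · 4 = 220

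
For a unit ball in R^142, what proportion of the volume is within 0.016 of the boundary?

V(inner)/V(outer) = ((1-0.016)/1)^142 ≈ 0.1012, so the shell fraction is 0.898771.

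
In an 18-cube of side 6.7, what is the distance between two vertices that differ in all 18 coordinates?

Diagonal = √18 · 6.7 ≈ 28.4257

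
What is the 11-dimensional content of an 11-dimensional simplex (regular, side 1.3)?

Volume = 1.3^11 · √(12/2^11) / 11! ≈ 3.43674e-08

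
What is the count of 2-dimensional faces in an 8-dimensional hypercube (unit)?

Number of 2-faces = C(8,2) · 2^(8-2) = 28 · 64 = 1792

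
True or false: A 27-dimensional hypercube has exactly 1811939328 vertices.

False. The 27-cube has 2^27 = 134217728 vertices.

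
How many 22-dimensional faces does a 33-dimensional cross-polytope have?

Each 22-face is the convex hull of 23 vertices, one chosen as ±e_i from each of 23 distinct axes: 2^23·C(33,23) = 776458280632320.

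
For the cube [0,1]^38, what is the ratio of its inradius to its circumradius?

For an n-cube of any side s, the inradius is s/2 and the circumradius is s√n/2, so the ratio is 1/√38 ≈ 0.162221.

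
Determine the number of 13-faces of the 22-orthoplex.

f_13(22-orthoplex) = 2^14 · (22 choose 14) = 5239111680.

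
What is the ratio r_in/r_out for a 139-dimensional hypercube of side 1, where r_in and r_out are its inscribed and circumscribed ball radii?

Ratio = (s/2)/(s√139/2) = 139^(-1/2) ≈ 0.0848189.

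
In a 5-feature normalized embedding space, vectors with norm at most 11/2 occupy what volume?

Volume = π^{5/2}·(11/2)^5/Γ(7/2) = 161051·π^2/60 ≈ 26491.8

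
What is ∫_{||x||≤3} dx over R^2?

Volume = π^{2/2}·(3)^2/Γ(2) = 9·π ≈ 28.2743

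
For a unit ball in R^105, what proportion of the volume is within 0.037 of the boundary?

V(inner)/V(outer) = ((1-0.037)/1)^105 ≈ 0.01909, so the shell fraction is 0.980912.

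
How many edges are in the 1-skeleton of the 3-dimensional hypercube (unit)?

Number of 1-faces = C(3,1)·2^(3-1) = 3·4 = 12.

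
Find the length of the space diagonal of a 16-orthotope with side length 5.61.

Diagonal = √16 · 5.61 = 22.44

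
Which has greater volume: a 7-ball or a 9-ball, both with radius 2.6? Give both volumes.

V_7(2.6) ≈ 3794.84. V_9(2.6) ≈ 17909.3. The 9-ball is larger.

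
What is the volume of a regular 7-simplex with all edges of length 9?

For a regular n-simplex with edge a, V = (a^n / n!)·√((n+1)/2^n). With a=9, n=7: V ≈ 237.25.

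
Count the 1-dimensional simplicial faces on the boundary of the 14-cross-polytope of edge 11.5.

Number of 1-faces = 2^(1+1) · C(14,1+1) = 4 · 91 = 364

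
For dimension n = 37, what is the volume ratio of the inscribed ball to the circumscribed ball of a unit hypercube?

V_in/V_out = n^(-n/2) = 37^(-37/2) ≈ 9.73348e-30.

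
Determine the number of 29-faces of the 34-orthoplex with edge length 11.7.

Each 29-face is the convex hull of 30 vertices, one chosen as ±e_i from each of 30 distinct axes: 2^30·C(34,30) = 49795850829824.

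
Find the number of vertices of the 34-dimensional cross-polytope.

Number of vertices = 2n = 68.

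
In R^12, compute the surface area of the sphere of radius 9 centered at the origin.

The surface area of an n-ball is 2π^(n/2) r^(n-1) / Γ(n/2). For n=12, r=9: 10460353203·π^6/20 ≈ 5.02824e+11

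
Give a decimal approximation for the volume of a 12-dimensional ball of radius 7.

V = 13841287201·π^6/720 ≈ 1.84818e+10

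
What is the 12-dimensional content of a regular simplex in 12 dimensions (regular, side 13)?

V = (13^12 / 12!) · √((12+1) / 2^12) ≈ 2740.15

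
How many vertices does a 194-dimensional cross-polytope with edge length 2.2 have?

The vertices are ±e_1, ..., ±e_194, so there are 2·194 = 388.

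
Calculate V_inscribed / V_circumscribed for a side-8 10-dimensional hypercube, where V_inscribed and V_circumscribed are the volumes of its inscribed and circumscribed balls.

V_in / V_out = (r_in/r_out)^10 = (1/√10)^10 = 10^(-10/2) ≈ 1e-05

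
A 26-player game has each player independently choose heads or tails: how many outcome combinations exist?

Number of vertices = 2^26 = 67108864.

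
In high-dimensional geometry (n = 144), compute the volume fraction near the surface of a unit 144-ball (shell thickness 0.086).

1 - (1-0.086)^144 ≈ 0.9999976218 ≈ 99.999762%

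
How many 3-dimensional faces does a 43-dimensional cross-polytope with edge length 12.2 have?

An n-cross-polytope has 2^(k+1)·C(n,k+1) k-faces. Here 2^4·C(43,4) = 16·123410 = 1974560.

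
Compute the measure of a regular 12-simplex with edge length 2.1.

V = (2.1^12 / 12!) · √((12+1) / 2^12) ≈ 8.6514e-07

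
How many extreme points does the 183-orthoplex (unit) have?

An n-cross-polytope has 2n vertices; here n = 183, giving 366.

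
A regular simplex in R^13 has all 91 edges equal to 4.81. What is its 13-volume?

For a regular n-simplex with edge a, V = (a^n / n!)·√((n+1)/2^n). With a=4.81, n=13: V ≈ 0.0048975.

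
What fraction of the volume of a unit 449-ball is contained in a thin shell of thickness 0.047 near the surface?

1 - (1-0.047)^449 ≈ 1 - 4.099e-10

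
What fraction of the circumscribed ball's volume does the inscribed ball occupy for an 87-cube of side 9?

The radii are 9/2 and 9√87/2, so the volume ratio is (1/√87)^87 = 87^{-87/2} ≈ 4.27477e-85.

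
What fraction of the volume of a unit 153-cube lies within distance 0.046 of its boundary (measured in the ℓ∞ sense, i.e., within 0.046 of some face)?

1 - (1 - 2·0.046)^153 = 1 - 0.908^153 ≈ 0.9999996135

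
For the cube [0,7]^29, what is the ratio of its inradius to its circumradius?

r_in = 7/2 (half the side); r_out = 7√29/2 (half the diagonal). Ratio = 1/√29 ≈ 0.185695.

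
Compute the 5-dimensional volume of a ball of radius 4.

V = 8192·π^2/15 ≈ 5390.12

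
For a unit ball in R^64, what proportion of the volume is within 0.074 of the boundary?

1 - (1-0.074)^64 ≈ 0.992704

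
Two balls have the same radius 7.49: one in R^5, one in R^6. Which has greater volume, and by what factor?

V_5(7.49) ≈ 124082, V_6(7.49) ≈ 912408. The 6-ball is larger by a factor of 7.353.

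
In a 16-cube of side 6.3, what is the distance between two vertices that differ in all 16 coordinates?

||(6.3,6.3,...,6.3)|| = √(16)·6.3 = 25.2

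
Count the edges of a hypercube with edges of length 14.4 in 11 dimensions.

An n-cube has n·2^(n-1) edges. With n = 11: 11·1024 = 11264.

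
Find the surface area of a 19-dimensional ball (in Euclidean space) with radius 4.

The surface area of an n-ball is 2π^(n/2) r^(n-1) / Γ(n/2). For n=19, r=4: 70368744177664·π^9/34459425 ≈ 6.08724e+10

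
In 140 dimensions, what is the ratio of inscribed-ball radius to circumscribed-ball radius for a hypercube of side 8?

Ratio = (s/2)/(s√140/2) = 140^(-1/2) ≈ 0.0845154.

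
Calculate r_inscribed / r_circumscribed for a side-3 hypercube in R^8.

Ratio = (s/2)/(s√8/2) = 8^(-1/2) ≈ 0.353553.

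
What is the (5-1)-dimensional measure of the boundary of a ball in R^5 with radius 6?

S_5(6) = 2·π^(5/2)·(6)^4 / Γ(5/2) = 3456·π^2 ≈ 34109.4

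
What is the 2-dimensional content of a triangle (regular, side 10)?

Area = (√3/4) · 10² = 43.3013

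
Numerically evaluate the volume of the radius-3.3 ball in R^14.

V_14(3.3) = π^(14/2) · (3.3)^14 / Γ(14/2 + 1) ≈ 1.08846e+07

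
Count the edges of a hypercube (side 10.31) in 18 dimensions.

Each of the 2^18 = 262144 vertices has degree 18; total edges = 18·2^18/2 = 2359296.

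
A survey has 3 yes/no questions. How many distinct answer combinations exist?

An n-cube has 2^n vertices; for n = 3 that is 2^3 = 8.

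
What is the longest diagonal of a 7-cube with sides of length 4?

Diagonal = √7 · 4 ≈ 10.583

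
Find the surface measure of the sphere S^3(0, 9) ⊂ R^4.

|∂B_4(9)| = 1458·π^2 ≈ 14389.9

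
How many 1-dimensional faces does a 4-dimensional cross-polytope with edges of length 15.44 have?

f_1(4-orthoplex) = 2^2 · (4 choose 2) = 24.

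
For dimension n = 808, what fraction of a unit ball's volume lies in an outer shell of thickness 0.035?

1 - (1-0.035)^808 ≈ 1 - 3.148e-13 ≈ (100 - 3.15e-11)%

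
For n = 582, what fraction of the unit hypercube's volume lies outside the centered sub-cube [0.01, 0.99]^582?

Shell fraction = 1 - (1-0.02)^582 ≈ 0.999992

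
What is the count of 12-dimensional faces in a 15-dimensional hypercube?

An n-cube has C(n,k)·2^(n-k) k-faces. Here C(15,12)·2^3 = 455·8 = 3640.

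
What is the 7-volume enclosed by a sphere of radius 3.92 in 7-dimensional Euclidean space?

Volume = π^{7/2}·(3.92)^7/Γ(9/2) ≈ 67202.1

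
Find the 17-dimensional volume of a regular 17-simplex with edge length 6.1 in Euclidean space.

Volume = 6.1^17 · √(18/2^17) / 17! ≈ 0.000738618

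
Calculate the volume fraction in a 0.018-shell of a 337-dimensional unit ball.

Shell fraction = 1 - (1-0.018)^337 ≈ 0.997804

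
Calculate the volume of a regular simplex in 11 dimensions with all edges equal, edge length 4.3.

V = (4.3^11 / 11!) · √((11+1) / 2^11) ≈ 0.0178206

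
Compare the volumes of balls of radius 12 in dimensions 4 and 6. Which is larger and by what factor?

V_4(12) ≈ 102328, V_6(12) ≈ 1.54307e+07. The 6-ball is larger by a factor of 150.8.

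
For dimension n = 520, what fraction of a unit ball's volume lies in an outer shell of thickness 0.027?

1 - (1-0.027)^520 ≈ 0.9999993413 ≈ 99.999934%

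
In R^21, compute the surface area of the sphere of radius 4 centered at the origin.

|∂B_21(4)| = 2251799813685248·π^10/654729075 ≈ 3.22082e+11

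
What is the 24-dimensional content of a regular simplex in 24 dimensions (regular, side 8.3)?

V_24 = √(25) · 8.3^24 / (24! · 2^(24/2)) ≈ 2.24791e-05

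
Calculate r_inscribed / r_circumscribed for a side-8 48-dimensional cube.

For an n-cube of any side s, the inradius is s/2 and the circumradius is s√n/2, so the ratio is 1/√48 ≈ 0.144338.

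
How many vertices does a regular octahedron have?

An n-cross-polytope has 2n vertices; here n = 3, giving 6.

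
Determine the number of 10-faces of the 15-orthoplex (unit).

f_10(15-orthoplex) = 2^11 · (15 choose 11) = 2795520.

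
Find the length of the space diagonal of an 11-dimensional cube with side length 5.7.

||(5.7,5.7,...,5.7)|| = √(11)·5.7 ≈ 18.9048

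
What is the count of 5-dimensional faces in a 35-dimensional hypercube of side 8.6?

f_5(35-cube) = (35 choose 5) · 2^30 = 348570955808768.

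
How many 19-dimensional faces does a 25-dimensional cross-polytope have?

Each 19-face is the convex hull of 20 vertices, one chosen as ±e_i from each of 20 distinct axes: 2^20·C(25,20) = 55710842880.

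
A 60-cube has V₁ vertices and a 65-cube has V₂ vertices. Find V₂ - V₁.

V₁ = 2^60 = 1152921504606846976. V₂ = 2^65 = 36893488147419103232. V₂ - V₁ = 35740566642812256256.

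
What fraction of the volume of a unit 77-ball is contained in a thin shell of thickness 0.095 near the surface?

Shell fraction = 1 - (1-0.095)^77 ≈ 0.999541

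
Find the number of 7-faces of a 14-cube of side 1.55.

Choose 7 of 14 axes to span the face (C(14,7) = 3432 ways), then fix each of the remaining 7 coordinates at one of its two extreme values (2^7 = 128 ways): 3432·128 = 439296.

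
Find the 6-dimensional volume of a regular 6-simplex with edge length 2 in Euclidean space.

For a regular n-simplex with edge a, V = (a^n / n!)·√((n+1)/2^n). With a=2, n=6: V ≈ 0.0293972.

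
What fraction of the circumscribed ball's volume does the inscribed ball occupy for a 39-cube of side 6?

The radii are 6/2 and 6√39/2, so the volume ratio is (1/√39)^39 = 39^{-39/2} ≈ 9.42411e-32.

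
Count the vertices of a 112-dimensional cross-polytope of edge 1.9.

The vertices are ±e_1, ..., ±e_112, so there are 2·112 = 224.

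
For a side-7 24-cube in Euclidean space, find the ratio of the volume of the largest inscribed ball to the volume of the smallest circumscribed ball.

V_in/V_out = n^(-n/2) = 24^(-24/2) ≈ 2.7382e-17.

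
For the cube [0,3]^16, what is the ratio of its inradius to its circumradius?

r_in = 3/2 (half the side); r_out = 3√16/2 (half the diagonal). Ratio = 1/√16 ≈ 0.25.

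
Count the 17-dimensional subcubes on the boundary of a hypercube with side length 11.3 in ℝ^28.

Choose 17 of 28 axes to span the face (C(28,17) = 21474180 ways), then fix each of the remaining 11 coordinates at one of its two extreme values (2^11 = 2048 ways): 21474180·2048 = 43979120640.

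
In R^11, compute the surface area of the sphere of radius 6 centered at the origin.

S_11(6) = 2·π^(11/2)·(6)^10 / Γ(11/2) = 143327232·π^5/35 ≈ 1.25317e+09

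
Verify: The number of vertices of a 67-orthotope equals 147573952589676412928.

True. The 67-cube has 2^67 = 147573952589676412928 vertices.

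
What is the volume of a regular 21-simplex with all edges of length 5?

V = (5^21 / 21!) · √((21+1) / 2^21) ≈ 3.02289e-08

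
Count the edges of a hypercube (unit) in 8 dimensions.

Number of 1-faces = C(8,1)·2^(8-1) = 8·128 = 1024.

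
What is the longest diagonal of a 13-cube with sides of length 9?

d = √(9² + 9² + ... + 9²) [13 terms] = √(13·9²) = 9√13 ≈ 32.45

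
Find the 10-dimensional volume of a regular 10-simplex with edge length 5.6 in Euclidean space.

Volume = 5.6^10 · √(11/2^10) / 10! ≈ 0.866291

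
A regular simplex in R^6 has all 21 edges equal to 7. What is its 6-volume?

V_6 = √(7) · 7^6 / (6! · 2^(6/2)) ≈ 54.0399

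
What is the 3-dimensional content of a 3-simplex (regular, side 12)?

Volume = (√2/12) · 12³ = 203.647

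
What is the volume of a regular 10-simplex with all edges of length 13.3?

Volume = 13.3^10 · √(11/2^10) / 10! ≈ 4946.52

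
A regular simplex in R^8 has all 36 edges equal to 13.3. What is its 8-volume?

Volume = 13.3^8 · √(9/2^8) / 8! ≈ 4552.96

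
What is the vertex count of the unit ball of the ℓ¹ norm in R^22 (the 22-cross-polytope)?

Number of vertices = 2n = 44.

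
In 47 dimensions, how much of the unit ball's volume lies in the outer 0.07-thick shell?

V(inner)/V(outer) = ((1-0.07)/1)^47 ≈ 0.03301, so the shell fraction is 0.966986.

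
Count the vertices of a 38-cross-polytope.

The vertices are ±e_1, ..., ±e_38, so there are 2·38 = 76.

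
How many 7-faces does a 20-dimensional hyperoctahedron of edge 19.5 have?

An n-cross-polytope has 2^(k+1)·C(n,k+1) k-faces. Here 2^8·C(20,8) = 256·125970 = 32248320.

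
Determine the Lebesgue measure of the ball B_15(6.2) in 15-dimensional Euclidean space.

Volume = π^{15/2}·(6.2)^15/Γ(17/2) ≈ 2.93295e+11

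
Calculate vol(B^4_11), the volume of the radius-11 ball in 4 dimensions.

V = 14641·π^2/2 ≈ 72250.4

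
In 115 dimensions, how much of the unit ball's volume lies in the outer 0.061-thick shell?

V(inner)/V(outer) = ((1-0.061)/1)^115 ≈ 0.0007187, so the shell fraction is 0.999281.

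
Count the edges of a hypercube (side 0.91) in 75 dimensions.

Number of 1-faces = C(75,1)·2^(75-1) = 75·18889465931478580854784 = 1416709944860893564108800.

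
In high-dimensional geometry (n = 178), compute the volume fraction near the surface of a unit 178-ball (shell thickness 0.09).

1 - (1-0.09)^178 ≈ 0.9999999488 ≈ 99.999995%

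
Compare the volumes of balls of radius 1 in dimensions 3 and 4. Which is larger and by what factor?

V_3(1) ≈ 4.18879, V_4(1) ≈ 4.9348. The 4-ball is larger by a factor of 1.178.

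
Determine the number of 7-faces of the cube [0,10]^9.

f_7(9-cube) = (9 choose 7) · 2^2 = 144.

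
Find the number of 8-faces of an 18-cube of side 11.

Number of 8-faces = C(18,8) · 2^(18-8) = 43758 · 1024 = 44808192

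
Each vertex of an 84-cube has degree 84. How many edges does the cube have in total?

Each of the 2^84 = 19342813113834066795298816 vertices has degree 84; total edges = 84·2^84/2 = 812398150781030805402550272.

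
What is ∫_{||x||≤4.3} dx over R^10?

Volume = π^{10/2}·(4.3)^10/Γ(6) ≈ 5.51128e+06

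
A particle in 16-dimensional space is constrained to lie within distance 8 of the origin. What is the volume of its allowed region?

V_16(8) = π^(16/2) · (8)^16 / Γ(16/2 + 1) = 2199023255552·π^8/315 ≈ 6.62397e+13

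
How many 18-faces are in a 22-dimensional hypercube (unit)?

Choose 18 of 22 axes to span the face (C(22,18) = 7315 ways), then fix each of the remaining 4 coordinates at one of its two extreme values (2^4 = 16 ways): 7315·16 = 117040.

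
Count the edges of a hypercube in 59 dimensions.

Number of 1-faces = C(59,1)·2^(59-1) = 59·288230376151711744 = 17005592192950992896.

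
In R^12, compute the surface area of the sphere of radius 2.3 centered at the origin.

S_12(2.3) = 2·π^(12/2)·(2.3)^11 / Γ(12/2) ≈ 152670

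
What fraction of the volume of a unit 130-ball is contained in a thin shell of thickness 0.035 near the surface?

1 - (1-0.035)^130 ≈ 0.99026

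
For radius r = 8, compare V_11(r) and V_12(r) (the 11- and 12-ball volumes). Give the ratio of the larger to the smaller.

V_11(8) ≈ 1.61843e+10, V_12(8) ≈ 9.17586e+10. The 12-ball is larger by a factor of 5.67.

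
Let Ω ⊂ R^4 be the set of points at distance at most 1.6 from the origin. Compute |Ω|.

V_4(1.6) = π^(4/2) · (1.6)^4 / Γ(4/2 + 1) ≈ 32.3407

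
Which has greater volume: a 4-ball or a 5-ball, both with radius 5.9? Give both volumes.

V_4(5.9) ≈ 5979.68. V_5(5.9) ≈ 37632.1. The 5-ball is larger.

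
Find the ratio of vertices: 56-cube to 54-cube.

The 56-cube has 2^56 = 72057594037927936 vertices. The 54-cube has 2^54 = 18014398509481984 vertices. Ratio: 72057594037927936/18014398509481984 = 4.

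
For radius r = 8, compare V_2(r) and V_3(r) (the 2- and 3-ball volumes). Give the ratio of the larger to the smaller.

V_2(8) ≈ 201.062, V_3(8) ≈ 2144.66. The 3-ball is larger by a factor of 10.67.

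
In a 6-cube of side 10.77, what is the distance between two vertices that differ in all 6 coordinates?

d = √(10.77² + 10.77² + ... + 10.77²) [6 terms] = √(6·10.77²) = 10.77√6 ≈ 26.381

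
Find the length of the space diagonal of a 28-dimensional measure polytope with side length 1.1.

||(1.1,1.1,...,1.1)|| = √(28)·1.1 ≈ 5.82065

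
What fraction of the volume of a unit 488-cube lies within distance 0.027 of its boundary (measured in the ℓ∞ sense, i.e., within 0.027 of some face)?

1 - (1 - 2·0.027)^488 = 1 - 0.946^488 ≈ 1 - 1.717e-12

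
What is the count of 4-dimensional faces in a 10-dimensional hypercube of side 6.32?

Choose 4 of 10 axes to span the face (C(10,4) = 210 ways), then fix each of the remaining 6 coordinates at one of its two extreme values (2^6 = 64 ways): 210·64 = 13440.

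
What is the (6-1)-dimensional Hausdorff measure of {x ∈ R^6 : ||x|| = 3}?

|∂B_6(3)| = 243·π^3 ≈ 7534.53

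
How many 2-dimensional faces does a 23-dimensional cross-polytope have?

f_2(23-orthoplex) = 2^3 · (23 choose 3) = 14168.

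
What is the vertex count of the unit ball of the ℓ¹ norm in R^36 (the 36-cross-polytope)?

Number of vertices = 2n = 72.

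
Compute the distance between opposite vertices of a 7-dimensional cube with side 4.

Diagonal = √7 · 4 ≈ 10.583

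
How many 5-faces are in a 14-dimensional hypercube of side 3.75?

f_5(14-cube) = (14 choose 5) · 2^9 = 1025024.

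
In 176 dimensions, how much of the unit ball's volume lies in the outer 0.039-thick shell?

1 - (1-0.039)^176 ≈ 0.999089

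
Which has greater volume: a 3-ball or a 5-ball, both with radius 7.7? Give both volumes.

V_3(7.7) ≈ 1912.32. V_5(7.7) ≈ 142479. The 5-ball is larger.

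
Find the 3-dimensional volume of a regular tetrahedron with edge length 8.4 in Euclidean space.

Volume = (√2/12) · 8.4³ = 69.8508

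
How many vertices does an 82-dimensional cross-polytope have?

Number of vertices = 2n = 164.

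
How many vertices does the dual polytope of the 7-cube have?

The 7-dimensional cross-polytope has 2n = 2·7 = 14 vertices.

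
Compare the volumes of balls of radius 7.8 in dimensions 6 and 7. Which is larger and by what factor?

V_6(7.8) ≈ 1.16377e+06, V_7(7.8) ≈ 8.29932e+06. The 7-ball is larger by a factor of 7.131.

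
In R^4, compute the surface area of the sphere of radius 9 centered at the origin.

|∂B_4(9)| = 1458·π^2 ≈ 14389.9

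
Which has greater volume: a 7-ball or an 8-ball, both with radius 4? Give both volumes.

V_7(4) ≈ 77410.6. V_8(4) ≈ 265992. The 8-ball is larger.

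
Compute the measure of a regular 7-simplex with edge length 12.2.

Volume = 12.2^7 · √(8/2^7) / 7! ≈ 1995.39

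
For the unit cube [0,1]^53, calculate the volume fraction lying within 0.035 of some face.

1 - (1 - 2·0.035)^53 = 1 - 0.93^53 ≈ 0.97864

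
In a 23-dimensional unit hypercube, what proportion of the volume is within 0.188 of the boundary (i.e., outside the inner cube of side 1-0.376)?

The inner cube has side 1-2·0.188 = 0.624 and volume (0.624)^23 ≈ 1.946e-05, so the shell holds 0.999981 of the volume.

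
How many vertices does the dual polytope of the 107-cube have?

The 107-dimensional cross-polytope has 2n = 2·107 = 214 vertices.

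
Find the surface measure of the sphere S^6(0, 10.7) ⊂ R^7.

S = n·V_n(r)/r = 7·V_7(10.7)/10.7 (volume-to-surface relation), giving 4.96342e+07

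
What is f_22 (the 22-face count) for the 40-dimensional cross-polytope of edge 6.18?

Number of 22-faces = 2^(22+1) · C(40,22+1) = 8388608 · 88732378800 = 744341142660710400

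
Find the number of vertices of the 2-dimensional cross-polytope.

An n-cross-polytope has 2n vertices; here n = 2, giving 4.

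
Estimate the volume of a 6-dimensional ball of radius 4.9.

V_6(4.9) = π^(6/2) · (4.9)^6 / Γ(6/2 + 1) ≈ 71527.8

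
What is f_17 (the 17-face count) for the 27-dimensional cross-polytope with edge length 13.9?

Number of 17-faces = 2^(17+1) · C(27,17+1) = 262144 · 4686825 = 1228623052800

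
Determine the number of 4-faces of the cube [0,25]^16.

Choose 4 of 16 axes to span the face (C(16,4) = 1820 ways), then fix each of the remaining 12 coordinates at one of its two extreme values (2^12 = 4096 ways): 1820·4096 = 7454720.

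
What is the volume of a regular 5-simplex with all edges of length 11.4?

For a regular n-simplex with edge a, V = (a^n / n!)·√((n+1)/2^n). With a=11.4, n=5: V ≈ 694.774.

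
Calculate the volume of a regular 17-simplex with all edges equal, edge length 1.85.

V = (1.85^17 / 17!) · √((17+1) / 2^17) ≈ 1.14745e-12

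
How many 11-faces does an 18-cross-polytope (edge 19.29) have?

Each 11-face is the convex hull of 12 vertices, one chosen as ±e_i from each of 12 distinct axes: 2^12·C(18,12) = 76038144.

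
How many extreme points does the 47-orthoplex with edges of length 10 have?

An n-cross-polytope has 2n vertices; here n = 47, giving 94.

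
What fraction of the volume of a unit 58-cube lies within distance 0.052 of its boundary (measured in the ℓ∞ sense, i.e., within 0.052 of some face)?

Shell fraction = 1 - (1-0.104)^58 ≈ 0.998287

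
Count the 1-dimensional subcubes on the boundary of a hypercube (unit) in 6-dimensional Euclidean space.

An n-cube has C(n,k)·2^(n-k) k-faces. Here C(6,1)·2^5 = 6·32 = 192.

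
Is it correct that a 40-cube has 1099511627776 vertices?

True. The 40-cube has 2^40 = 1099511627776 vertices.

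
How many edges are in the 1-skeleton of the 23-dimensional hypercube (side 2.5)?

Each of the 2^23 = 8388608 vertices has degree 23; total edges = 23·2^23/2 = 96468992.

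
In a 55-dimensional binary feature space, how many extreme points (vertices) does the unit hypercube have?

An n-cube has 2^n vertices; for n = 55 that is 2^55 = 36028797018963968.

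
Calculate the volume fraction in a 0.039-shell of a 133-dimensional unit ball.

Shell fraction = 1 - (1-0.039)^133 ≈ 0.994963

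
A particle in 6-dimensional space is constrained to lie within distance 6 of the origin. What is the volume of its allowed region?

V_6(6) = π^(6/2) · (6)^6 / Γ(6/2 + 1) = 7776·π^3 ≈ 241105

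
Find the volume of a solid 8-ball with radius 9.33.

The n-ball volume is π^(n/2)·r^n/Γ(n/2+1). With n=8, r=9.33: V ≈ 2.33046e+08.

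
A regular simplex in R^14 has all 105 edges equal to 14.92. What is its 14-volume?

V_14 = √(15) · 14.92^14 / (14! · 2^(14/2)) ≈ 9401.36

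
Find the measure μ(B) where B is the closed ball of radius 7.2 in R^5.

V_5(7.2) = π^(5/2) · (7.2)^5 / Γ(5/2 + 1) ≈ 101850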